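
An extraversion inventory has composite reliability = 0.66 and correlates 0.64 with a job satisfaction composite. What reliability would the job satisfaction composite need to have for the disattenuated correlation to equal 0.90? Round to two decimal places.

r_true = r_obs / √(r_xx · r_yy) ⇒ 0.90 = 0.64 / √(0.66 · r_yy).
√(0.66 · r_yy) = 0.64 / 0.90 = 0.7111; 0.66 · r_yy = 0.5057; r_yy = 0.5057 / 0.66 ≈ 0.77.

0.77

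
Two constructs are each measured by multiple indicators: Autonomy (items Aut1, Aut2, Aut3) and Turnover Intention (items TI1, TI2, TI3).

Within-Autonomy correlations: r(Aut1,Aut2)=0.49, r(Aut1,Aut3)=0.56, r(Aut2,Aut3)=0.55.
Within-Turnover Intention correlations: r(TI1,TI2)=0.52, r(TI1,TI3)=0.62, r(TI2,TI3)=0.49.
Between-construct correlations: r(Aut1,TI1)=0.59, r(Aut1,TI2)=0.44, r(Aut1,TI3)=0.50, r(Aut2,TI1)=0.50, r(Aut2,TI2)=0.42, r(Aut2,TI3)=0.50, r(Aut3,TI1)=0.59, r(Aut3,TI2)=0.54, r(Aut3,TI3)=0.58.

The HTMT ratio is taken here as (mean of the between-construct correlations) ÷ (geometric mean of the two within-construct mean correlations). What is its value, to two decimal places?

Between-construct mean = 4.66/9 = 0.5178.
Mean within-Aut = 1.60/3 = 0.5333; mean within-TI = 1.63/3 = 0.5433.
Geometric mean = √(0.5333 × 0.5433) = 0.5383.
HTMT = 0.5178 / 0.5383 = 0.96.

0.96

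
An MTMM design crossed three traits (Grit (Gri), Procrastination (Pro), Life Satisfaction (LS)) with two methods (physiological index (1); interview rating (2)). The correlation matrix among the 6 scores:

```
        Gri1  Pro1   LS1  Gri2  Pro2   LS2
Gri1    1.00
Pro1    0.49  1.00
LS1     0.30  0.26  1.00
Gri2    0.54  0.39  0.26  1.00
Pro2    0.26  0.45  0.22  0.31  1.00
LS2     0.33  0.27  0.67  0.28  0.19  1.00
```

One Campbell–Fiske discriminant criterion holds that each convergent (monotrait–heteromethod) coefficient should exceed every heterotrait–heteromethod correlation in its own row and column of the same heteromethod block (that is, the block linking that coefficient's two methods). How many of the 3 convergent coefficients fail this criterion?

Checking each validity diagonal entry against its comparison values:
Gri (methods 1·2): 0.54 vs {0.26, 0.39, 0.33, 0.26} → pass.
Pro (methods 1·2): 0.45 vs {0.39, 0.26, 0.27, 0.22} → pass.
LS (methods 1·2): 0.67 vs {0.26, 0.33, 0.22, 0.27} → pass.
0 of 3 fail.

0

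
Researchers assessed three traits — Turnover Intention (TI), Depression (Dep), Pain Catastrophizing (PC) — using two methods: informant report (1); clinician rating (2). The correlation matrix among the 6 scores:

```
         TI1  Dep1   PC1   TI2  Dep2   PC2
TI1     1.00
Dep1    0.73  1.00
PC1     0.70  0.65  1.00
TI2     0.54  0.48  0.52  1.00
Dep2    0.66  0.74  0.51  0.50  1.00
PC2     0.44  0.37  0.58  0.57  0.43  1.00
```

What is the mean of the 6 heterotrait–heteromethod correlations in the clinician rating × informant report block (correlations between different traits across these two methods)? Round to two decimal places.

0.50

HTHM values (method 2 × method 1): 0.48, 0.52, 0.66, 0.51, 0.44, 0.37; mean = 2.98/6 = 0.50.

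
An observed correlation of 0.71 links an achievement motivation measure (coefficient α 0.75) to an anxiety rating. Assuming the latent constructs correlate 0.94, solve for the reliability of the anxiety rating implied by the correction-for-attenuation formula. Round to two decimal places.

r_true = r_obs / √(r_xx · r_yy) ⇒ 0.94 = 0.71 / √(0.75 · r_yy).
√(0.75 · r_yy) = 0.71 / 0.94 = 0.7553; 0.75 · r_yy = 0.5705; r_yy = 0.5705 / 0.75 ≈ 0.76.

0.76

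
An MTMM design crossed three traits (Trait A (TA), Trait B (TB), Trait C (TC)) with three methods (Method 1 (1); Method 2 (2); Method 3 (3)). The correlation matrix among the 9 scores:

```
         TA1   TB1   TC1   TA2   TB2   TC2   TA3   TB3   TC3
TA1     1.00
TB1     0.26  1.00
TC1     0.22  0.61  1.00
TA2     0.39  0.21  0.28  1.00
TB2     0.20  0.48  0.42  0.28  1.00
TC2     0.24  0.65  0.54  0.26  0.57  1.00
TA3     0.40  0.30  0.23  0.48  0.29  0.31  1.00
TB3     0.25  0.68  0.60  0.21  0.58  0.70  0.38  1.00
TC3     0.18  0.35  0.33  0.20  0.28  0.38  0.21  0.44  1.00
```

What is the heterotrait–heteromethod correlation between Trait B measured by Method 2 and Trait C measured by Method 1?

0.42

Different traits and methods: r(TB2, TC1) = 0.42.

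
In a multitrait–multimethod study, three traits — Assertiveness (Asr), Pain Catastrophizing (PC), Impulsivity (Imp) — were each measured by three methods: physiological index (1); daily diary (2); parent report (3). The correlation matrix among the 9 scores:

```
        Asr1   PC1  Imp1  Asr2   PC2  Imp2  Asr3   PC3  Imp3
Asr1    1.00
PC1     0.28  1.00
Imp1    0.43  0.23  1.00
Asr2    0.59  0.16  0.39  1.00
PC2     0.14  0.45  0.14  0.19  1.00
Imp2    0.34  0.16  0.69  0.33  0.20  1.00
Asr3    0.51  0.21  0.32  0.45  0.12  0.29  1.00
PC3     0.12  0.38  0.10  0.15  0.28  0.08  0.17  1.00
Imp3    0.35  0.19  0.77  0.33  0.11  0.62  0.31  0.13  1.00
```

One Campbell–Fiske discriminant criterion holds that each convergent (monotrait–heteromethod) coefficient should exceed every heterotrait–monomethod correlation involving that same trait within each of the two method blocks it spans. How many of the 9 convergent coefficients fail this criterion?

Each convergent coefficient versus the relevant comparison correlations:
Asr (methods 1·2): 0.59 vs {0.28, 0.19, 0.43, 0.33} → pass.
Asr (methods 1·3): 0.51 vs {0.28, 0.17, 0.43, 0.31} → pass.
Asr (methods 2·3): 0.45 vs {0.19, 0.17, 0.33, 0.31} → pass.
PC (methods 1·2): 0.45 vs {0.28, 0.19, 0.23, 0.20} → pass.
PC (methods 1·3): 0.38 vs {0.28, 0.17, 0.23, 0.13} → pass.
PC (methods 2·3): 0.28 vs {0.19, 0.17, 0.20, 0.13} → pass.
Imp (methods 1·2): 0.69 vs {0.43, 0.33, 0.23, 0.20} → pass.
Imp (methods 1·3): 0.77 vs {0.43, 0.31, 0.23, 0.13} → pass.
Imp (methods 2·3): 0.62 vs {0.33, 0.31, 0.20, 0.13} → pass.
0 of 9 fail.

0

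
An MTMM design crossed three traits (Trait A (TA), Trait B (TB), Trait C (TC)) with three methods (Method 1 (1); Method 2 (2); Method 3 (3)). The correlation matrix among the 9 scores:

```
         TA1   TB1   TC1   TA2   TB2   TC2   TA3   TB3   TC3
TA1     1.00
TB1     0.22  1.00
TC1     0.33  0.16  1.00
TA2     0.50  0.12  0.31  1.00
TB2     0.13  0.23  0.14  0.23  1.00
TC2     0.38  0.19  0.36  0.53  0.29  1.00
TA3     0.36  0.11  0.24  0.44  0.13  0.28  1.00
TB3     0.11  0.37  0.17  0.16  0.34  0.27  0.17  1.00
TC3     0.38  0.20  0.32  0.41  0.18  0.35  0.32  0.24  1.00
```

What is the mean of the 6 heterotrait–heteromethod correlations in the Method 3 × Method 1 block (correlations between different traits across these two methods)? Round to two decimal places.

HTHM values (method 3 × method 1): 0.11, 0.24, 0.11, 0.17, 0.38, 0.20; mean = 1.21/6 = 0.20.

0.20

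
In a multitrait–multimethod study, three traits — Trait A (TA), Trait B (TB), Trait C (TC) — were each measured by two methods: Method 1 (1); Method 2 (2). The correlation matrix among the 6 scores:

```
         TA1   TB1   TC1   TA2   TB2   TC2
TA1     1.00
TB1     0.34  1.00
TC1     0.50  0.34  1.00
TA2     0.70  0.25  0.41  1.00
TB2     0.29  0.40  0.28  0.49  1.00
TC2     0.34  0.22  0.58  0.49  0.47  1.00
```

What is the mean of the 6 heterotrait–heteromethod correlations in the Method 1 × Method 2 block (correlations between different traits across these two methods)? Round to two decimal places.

HTHM values (method 1 × method 2): 0.29, 0.34, 0.25, 0.22, 0.41, 0.28; mean = 1.79/6 = 0.30.

0.30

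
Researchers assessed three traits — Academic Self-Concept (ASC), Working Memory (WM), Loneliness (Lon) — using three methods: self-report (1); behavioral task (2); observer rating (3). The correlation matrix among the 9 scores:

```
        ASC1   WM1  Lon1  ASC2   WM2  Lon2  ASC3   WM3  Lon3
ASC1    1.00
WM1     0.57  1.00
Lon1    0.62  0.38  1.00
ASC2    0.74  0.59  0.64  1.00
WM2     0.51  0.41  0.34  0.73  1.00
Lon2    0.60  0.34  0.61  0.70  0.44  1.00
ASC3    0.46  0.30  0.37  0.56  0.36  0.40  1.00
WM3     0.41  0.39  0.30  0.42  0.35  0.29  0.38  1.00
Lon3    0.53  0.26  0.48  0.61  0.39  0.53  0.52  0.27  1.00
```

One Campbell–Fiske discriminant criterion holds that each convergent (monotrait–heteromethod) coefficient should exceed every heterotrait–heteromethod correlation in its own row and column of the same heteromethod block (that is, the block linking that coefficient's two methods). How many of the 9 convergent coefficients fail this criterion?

Convergent coefficients and their comparison sets:
ASC (methods 1·2): 0.74 vs {0.51, 0.59, 0.60, 0.64} → pass.
ASC (methods 1·3): 0.46 vs {0.41, 0.30, 0.53, 0.37} → fail.
ASC (methods 2·3): 0.56 vs {0.42, 0.36, 0.61, 0.40} → fail.
WM (methods 1·2): 0.41 vs {0.59, 0.51, 0.34, 0.34} → fail.
WM (methods 1·3): 0.39 vs {0.30, 0.41, 0.26, 0.30} → fail.
WM (methods 2·3): 0.35 vs {0.36, 0.42, 0.39, 0.29} → fail.
Lon (methods 1·2): 0.61 vs {0.64, 0.60, 0.34, 0.34} → fail.
Lon (methods 1·3): 0.48 vs {0.37, 0.53, 0.30, 0.26} → fail.
Lon (methods 2·3): 0.53 vs {0.40, 0.61, 0.29, 0.39} → fail.
8 of 9 fail.

8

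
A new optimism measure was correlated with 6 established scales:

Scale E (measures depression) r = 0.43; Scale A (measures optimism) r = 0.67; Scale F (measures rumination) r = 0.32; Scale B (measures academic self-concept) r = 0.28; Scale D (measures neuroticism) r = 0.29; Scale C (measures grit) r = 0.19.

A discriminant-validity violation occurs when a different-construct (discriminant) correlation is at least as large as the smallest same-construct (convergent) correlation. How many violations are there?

Convergent (same construct = optimism): Scale A.
Smallest convergent = 0.67. Discriminant values: 0.43, 0.32, 0.28, 0.29, 0.19; count ≥ 0.67 → 0.

0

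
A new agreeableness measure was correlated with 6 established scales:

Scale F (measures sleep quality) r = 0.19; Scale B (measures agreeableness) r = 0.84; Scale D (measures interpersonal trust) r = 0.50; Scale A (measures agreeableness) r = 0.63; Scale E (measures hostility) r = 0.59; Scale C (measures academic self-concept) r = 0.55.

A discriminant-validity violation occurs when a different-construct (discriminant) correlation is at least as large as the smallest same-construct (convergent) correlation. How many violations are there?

Convergent (same construct = agreeableness): Scale B, Scale A.
Smallest convergent = 0.63. Discriminant values: 0.19, 0.50, 0.59, 0.55; count ≥ 0.63 → 0.

0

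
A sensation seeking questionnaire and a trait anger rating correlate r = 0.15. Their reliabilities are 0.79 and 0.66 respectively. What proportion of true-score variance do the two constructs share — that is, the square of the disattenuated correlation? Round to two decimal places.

0.04

Disattenuated r = 0.15 / √(0.79 × 0.66) = 0.15 / 0.7221 = 0.2077.
Shared true-score variance = 0.2077² = 0.0431 ≈ 0.04.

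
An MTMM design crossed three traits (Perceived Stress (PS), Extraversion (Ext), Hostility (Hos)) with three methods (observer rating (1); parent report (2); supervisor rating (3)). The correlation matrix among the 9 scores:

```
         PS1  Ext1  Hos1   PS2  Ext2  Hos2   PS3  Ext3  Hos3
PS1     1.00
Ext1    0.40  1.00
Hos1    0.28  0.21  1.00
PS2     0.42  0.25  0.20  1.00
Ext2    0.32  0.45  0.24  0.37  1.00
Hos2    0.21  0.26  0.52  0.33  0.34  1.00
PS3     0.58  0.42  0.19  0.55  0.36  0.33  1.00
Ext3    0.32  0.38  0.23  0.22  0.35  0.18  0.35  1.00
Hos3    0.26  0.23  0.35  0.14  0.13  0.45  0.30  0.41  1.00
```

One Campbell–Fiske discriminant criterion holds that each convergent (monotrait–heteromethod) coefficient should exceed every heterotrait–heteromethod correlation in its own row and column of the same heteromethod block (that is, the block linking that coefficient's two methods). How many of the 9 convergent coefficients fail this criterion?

Checking each validity diagonal entry against its comparison values:
PS (methods 1·2): 0.42 vs {0.32, 0.25, 0.21, 0.20} → pass.
PS (methods 1·3): 0.58 vs {0.32, 0.42, 0.26, 0.19} → pass.
PS (methods 2·3): 0.55 vs {0.22, 0.36, 0.14, 0.33} → pass.
Ext (methods 1·2): 0.45 vs {0.25, 0.32, 0.26, 0.24} → pass.
Ext (methods 1·3): 0.38 vs {0.42, 0.32, 0.23, 0.23} → fail.
Ext (methods 2·3): 0.35 vs {0.36, 0.22, 0.13, 0.18} → fail.
Hos (methods 1·2): 0.52 vs {0.20, 0.21, 0.24, 0.26} → pass.
Hos (methods 1·3): 0.35 vs {0.19, 0.26, 0.23, 0.23} → pass.
Hos (methods 2·3): 0.45 vs {0.33, 0.14, 0.18, 0.13} → pass.
2 of 9 fail.

2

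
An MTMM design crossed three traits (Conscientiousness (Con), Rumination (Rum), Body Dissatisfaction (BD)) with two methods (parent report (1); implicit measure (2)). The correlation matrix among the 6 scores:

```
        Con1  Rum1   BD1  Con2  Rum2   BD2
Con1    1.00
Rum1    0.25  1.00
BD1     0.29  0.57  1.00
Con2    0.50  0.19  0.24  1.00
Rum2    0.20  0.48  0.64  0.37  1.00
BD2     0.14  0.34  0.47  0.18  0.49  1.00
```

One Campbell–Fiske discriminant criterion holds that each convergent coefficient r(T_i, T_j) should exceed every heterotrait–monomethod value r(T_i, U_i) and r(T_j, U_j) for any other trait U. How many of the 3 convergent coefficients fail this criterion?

Convergent coefficients and their comparison sets:
Con (methods 1·2): 0.50 vs {0.25, 0.37, 0.29, 0.18} → pass.
Rum (methods 1·2): 0.48 vs {0.25, 0.37, 0.57, 0.49} → fail.
BD (methods 1·2): 0.47 vs {0.29, 0.18, 0.57, 0.49} → fail.
2 of 3 fail.

2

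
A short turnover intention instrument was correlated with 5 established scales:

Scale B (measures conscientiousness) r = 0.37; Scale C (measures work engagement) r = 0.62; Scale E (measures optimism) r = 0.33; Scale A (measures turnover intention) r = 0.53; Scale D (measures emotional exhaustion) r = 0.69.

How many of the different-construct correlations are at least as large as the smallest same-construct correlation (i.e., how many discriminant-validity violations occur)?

Convergent (same construct = turnover intention): Scale A.
Smallest convergent = 0.53. Discriminant values: 0.37, 0.62, 0.33, 0.69; count ≥ 0.53 → 2.

2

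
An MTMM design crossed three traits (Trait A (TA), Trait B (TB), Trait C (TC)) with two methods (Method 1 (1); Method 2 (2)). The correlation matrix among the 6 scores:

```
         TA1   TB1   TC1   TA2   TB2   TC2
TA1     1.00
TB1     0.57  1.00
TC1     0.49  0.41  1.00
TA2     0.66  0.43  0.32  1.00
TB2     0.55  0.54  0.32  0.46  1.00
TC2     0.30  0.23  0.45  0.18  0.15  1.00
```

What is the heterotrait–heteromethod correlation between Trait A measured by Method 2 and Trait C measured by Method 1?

0.32

Different traits and methods: r(TA2, TC1) = 0.32.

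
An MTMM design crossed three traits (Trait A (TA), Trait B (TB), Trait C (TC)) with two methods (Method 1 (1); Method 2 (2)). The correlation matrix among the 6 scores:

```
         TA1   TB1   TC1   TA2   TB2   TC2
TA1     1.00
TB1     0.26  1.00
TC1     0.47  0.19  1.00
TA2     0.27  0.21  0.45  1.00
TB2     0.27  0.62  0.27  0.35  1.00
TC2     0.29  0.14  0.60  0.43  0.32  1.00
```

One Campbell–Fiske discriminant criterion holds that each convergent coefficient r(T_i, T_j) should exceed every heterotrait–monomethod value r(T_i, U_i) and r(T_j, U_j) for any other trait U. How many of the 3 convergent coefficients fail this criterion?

Convergent coefficients and their comparison sets:
TA (methods 1·2): 0.27 vs {0.26, 0.35, 0.47, 0.43} → fail.
TB (methods 1·2): 0.62 vs {0.26, 0.35, 0.19, 0.32} → pass.
TC (methods 1·2): 0.60 vs {0.47, 0.43, 0.19, 0.32} → pass.
1 of 3 fail.

1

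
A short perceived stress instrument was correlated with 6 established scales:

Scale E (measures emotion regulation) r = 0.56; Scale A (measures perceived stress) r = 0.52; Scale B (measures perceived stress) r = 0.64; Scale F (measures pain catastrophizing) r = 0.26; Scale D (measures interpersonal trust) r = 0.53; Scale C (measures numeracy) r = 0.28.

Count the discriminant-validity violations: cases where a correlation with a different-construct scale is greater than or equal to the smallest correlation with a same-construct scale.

2

Convergent (same construct = perceived stress): Scale A, Scale B.
Smallest convergent = 0.52. Discriminant values: 0.56, 0.26, 0.53, 0.28; count ≥ 0.52 → 2.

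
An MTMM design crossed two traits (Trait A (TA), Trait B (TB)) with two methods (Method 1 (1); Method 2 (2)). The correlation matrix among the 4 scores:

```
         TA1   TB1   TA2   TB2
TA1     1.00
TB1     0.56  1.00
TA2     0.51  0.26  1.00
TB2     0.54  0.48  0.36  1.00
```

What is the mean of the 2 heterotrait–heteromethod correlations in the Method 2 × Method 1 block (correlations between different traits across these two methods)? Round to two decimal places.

0.40

HTHM values (method 2 × method 1): 0.26, 0.54; mean = 0.80/2 = 0.40.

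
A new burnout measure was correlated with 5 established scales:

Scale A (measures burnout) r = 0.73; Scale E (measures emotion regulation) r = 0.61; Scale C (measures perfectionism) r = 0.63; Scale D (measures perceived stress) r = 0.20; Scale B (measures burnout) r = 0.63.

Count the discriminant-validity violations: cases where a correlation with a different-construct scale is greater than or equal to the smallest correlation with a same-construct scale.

Convergent (same construct = burnout): Scale A, Scale B.
Smallest convergent = 0.63. Discriminant values: 0.61, 0.63, 0.20; count ≥ 0.63 → 1.

1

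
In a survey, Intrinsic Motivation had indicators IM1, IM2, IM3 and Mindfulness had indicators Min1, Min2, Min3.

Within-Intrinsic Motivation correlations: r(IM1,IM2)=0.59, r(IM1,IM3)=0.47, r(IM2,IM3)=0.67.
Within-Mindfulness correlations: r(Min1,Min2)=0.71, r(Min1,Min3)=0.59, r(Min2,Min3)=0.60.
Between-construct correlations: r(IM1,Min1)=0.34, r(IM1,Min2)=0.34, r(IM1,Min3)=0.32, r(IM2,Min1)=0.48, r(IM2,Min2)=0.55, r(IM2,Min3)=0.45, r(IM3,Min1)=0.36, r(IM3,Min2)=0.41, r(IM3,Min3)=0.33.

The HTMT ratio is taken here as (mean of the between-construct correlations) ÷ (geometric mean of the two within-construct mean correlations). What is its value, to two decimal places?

Between-construct mean = 3.58/9 = 0.3978.
Mean within-IM = 1.73/3 = 0.5767; mean within-Min = 1.90/3 = 0.6333.
Geometric mean = √(0.5767 × 0.6333) = 0.6043.
HTMT = 0.3978 / 0.6043 = 0.66.

0.66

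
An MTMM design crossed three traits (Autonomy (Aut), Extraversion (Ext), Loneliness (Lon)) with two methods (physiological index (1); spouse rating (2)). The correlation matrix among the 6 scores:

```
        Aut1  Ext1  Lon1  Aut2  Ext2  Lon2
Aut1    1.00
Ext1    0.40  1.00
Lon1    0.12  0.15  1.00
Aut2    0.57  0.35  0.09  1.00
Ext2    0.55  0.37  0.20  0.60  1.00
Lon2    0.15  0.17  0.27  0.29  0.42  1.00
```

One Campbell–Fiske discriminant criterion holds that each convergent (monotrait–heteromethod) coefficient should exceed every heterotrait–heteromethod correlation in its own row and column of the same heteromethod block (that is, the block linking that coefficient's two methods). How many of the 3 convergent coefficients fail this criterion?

Checking each validity diagonal entry against its comparison values:
Aut (methods 1·2): 0.57 vs {0.55, 0.35, 0.15, 0.09} → pass.
Ext (methods 1·2): 0.37 vs {0.35, 0.55, 0.17, 0.20} → fail.
Lon (methods 1·2): 0.27 vs {0.09, 0.15, 0.20, 0.17} → pass.
1 of 3 fail.

1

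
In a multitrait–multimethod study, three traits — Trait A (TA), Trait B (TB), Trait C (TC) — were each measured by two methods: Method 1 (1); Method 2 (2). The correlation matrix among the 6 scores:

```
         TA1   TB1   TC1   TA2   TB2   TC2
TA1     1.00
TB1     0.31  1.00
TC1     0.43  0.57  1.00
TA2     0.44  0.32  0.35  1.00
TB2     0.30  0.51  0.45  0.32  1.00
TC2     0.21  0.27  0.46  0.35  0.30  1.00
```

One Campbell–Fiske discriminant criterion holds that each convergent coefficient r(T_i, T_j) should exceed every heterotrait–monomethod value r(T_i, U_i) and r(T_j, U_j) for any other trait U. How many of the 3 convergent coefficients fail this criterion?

2

Convergent coefficients and their comparison sets:
TA (methods 1·2): 0.44 vs {0.31, 0.32, 0.43, 0.35} → pass.
TB (methods 1·2): 0.51 vs {0.31, 0.32, 0.57, 0.30} → fail.
TC (methods 1·2): 0.46 vs {0.43, 0.35, 0.57, 0.30} → fail.
2 of 3 fail.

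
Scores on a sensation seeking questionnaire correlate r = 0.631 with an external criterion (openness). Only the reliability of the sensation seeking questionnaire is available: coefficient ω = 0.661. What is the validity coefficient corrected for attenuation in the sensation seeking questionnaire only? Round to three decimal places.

Single correction: r_c = r_obs / √r_xx = 0.631 / √0.661 = 0.631 / 0.8130 ≈ 0.776.

0.776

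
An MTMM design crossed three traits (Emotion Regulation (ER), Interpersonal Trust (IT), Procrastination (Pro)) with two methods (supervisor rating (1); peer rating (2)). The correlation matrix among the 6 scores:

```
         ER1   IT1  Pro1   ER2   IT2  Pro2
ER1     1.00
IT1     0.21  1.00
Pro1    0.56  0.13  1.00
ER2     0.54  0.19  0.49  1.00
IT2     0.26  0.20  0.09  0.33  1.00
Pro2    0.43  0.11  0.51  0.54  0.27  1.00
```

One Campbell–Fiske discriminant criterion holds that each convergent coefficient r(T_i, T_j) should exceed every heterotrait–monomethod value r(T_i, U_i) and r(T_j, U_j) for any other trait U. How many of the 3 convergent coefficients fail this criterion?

Each convergent coefficient versus the relevant comparison correlations:
ER (methods 1·2): 0.54 vs {0.21, 0.33, 0.56, 0.54} → fail.
IT (methods 1·2): 0.20 vs {0.21, 0.33, 0.13, 0.27} → fail.
Pro (methods 1·2): 0.51 vs {0.56, 0.54, 0.13, 0.27} → fail.
3 of 3 fail.

3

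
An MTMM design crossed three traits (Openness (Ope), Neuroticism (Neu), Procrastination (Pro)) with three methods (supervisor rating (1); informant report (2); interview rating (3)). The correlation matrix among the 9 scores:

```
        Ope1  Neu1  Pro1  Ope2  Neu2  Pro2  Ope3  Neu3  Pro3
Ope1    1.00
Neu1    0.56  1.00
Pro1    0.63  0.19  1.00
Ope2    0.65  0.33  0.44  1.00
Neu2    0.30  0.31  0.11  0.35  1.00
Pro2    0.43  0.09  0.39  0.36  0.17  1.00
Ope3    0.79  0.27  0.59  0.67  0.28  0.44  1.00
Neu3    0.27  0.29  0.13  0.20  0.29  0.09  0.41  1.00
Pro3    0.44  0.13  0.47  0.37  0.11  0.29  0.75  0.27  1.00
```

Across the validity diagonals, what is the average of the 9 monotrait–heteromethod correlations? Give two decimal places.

Convergent values: 0.65, 0.79, 0.67, 0.31, 0.29, 0.29, 0.39, 0.47, 0.29; mean = 4.15/9 = 0.46.

0.46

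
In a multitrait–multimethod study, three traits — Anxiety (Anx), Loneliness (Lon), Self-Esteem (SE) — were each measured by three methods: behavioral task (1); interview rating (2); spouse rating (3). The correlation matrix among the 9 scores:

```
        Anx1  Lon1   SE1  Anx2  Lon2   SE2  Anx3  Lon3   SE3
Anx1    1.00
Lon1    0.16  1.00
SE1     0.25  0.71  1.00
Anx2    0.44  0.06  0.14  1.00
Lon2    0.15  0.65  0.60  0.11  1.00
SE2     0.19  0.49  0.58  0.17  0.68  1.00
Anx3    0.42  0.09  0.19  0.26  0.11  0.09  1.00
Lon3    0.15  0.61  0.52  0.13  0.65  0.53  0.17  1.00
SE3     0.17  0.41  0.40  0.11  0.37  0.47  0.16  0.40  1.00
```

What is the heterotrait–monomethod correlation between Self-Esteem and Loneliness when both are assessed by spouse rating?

Different traits, same method: r(SE3, Lon3) = 0.40.

0.40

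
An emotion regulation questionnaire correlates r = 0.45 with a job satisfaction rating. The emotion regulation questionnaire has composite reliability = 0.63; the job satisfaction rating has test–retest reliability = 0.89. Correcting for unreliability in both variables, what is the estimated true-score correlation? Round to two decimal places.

r_true = r_obs / √(r_xx · r_yy) = 0.45 / √(0.63 × 0.89) = 0.45 / √0.5607 = 0.45 / 0.7488 ≈ 0.60.

0.60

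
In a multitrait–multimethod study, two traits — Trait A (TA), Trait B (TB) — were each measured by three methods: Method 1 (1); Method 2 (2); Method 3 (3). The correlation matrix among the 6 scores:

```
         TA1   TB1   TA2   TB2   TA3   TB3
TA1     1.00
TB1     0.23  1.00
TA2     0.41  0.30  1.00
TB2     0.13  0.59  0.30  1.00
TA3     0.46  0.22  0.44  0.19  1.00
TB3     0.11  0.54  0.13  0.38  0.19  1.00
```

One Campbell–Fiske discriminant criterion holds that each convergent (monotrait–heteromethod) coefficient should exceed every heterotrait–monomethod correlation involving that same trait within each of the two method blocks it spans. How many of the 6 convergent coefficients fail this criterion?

Convergent coefficients and their comparison sets:
TA (methods 1·2): 0.41 vs {0.23, 0.30} → pass.
TA (methods 1·3): 0.46 vs {0.23, 0.19} → pass.
TA (methods 2·3): 0.44 vs {0.30, 0.19} → pass.
TB (methods 1·2): 0.59 vs {0.23, 0.30} → pass.
TB (methods 1·3): 0.54 vs {0.23, 0.19} → pass.
TB (methods 2·3): 0.38 vs {0.30, 0.19} → pass.
0 of 6 fail.

0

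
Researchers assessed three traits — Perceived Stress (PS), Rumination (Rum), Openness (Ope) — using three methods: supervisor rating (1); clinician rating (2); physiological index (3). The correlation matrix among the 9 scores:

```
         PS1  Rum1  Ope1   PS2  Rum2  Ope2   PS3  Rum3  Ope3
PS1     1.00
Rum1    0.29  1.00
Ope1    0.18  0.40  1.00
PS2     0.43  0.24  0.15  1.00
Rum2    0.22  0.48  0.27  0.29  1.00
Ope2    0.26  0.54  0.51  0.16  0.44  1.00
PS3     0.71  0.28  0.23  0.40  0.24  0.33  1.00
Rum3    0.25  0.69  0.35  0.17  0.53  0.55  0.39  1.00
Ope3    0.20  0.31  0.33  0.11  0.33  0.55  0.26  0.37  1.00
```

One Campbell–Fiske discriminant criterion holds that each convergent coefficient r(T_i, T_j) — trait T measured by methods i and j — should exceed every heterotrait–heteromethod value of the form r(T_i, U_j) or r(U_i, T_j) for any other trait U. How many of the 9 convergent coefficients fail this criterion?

5

Convergent coefficients and their comparison sets:
PS (methods 1·2): 0.43 vs {0.22, 0.24, 0.26, 0.15} → pass.
PS (methods 1·3): 0.71 vs {0.25, 0.28, 0.20, 0.23} → pass.
PS (methods 2·3): 0.40 vs {0.17, 0.24, 0.11, 0.33} → pass.
Rum (methods 1·2): 0.48 vs {0.24, 0.22, 0.54, 0.27} → fail.
Rum (methods 1·3): 0.69 vs {0.28, 0.25, 0.31, 0.35} → pass.
Rum (methods 2·3): 0.53 vs {0.24, 0.17, 0.33, 0.55} → fail.
Ope (methods 1·2): 0.51 vs {0.15, 0.26, 0.27, 0.54} → fail.
Ope (methods 1·3): 0.33 vs {0.23, 0.20, 0.35, 0.31} → fail.
Ope (methods 2·3): 0.55 vs {0.33, 0.11, 0.55, 0.33} → fail.
5 of 9 fail.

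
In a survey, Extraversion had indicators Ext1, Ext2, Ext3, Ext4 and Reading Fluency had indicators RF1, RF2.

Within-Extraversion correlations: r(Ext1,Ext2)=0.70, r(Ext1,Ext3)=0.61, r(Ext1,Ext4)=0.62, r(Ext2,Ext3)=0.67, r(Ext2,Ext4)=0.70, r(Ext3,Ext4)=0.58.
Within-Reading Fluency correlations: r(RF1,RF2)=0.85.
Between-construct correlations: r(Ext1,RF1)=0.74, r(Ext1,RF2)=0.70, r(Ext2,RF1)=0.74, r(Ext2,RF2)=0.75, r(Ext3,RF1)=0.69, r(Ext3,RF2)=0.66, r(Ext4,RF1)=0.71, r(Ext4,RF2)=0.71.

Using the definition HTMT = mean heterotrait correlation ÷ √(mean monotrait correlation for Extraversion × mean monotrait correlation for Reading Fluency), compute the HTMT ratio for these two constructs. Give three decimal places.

Between-construct mean = 5.70/8 = 0.7125.
Mean within-Ext = 3.88/6 = 0.6467; mean within-RF = 0.85/1 = 0.8500.
Geometric mean = √(0.6467 × 0.8500) = 0.7414.
HTMT = 0.7125 / 0.7414 = 0.961.

0.961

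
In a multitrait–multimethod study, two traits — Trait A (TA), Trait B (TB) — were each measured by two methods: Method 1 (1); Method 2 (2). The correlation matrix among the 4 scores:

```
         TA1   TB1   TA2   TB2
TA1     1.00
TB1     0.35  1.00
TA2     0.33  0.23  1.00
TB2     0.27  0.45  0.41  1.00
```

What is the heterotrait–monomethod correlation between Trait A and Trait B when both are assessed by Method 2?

Different traits, same method: r(TA2, TB2) = 0.41.

0.41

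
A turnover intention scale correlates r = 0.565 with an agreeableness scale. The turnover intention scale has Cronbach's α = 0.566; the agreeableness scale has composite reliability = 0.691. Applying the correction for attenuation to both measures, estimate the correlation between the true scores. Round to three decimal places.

0.903

r_true = r_obs / √(r_xx · r_yy) = 0.565 / √(0.566 × 0.691) = 0.565 / √0.391106 = 0.565 / 0.6254 ≈ 0.903.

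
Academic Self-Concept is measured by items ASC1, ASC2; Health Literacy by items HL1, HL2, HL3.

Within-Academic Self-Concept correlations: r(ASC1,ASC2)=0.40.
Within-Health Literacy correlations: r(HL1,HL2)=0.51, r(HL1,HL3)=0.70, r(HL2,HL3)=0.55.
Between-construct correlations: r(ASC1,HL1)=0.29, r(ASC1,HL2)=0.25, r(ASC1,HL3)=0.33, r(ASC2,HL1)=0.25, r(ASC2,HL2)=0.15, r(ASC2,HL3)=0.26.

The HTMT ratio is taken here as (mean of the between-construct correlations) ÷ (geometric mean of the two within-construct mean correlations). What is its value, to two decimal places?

Between-construct mean = 1.53/6 = 0.2550.
Mean within-ASC = 0.40/1 = 0.4000; mean within-HL = 1.76/3 = 0.5867.
Geometric mean = √(0.4000 × 0.5867) = 0.4844.
HTMT = 0.2550 / 0.4844 = 0.53.

0.53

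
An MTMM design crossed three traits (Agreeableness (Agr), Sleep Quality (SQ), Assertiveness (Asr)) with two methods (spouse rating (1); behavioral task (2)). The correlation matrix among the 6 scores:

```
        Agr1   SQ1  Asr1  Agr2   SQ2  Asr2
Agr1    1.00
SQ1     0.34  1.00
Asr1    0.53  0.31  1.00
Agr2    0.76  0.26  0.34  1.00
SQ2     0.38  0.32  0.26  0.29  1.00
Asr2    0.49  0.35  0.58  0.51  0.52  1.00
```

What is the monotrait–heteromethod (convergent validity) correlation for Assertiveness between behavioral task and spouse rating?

Same trait (Asr), different methods: r(Asr2, Asr1) = 0.58.

0.58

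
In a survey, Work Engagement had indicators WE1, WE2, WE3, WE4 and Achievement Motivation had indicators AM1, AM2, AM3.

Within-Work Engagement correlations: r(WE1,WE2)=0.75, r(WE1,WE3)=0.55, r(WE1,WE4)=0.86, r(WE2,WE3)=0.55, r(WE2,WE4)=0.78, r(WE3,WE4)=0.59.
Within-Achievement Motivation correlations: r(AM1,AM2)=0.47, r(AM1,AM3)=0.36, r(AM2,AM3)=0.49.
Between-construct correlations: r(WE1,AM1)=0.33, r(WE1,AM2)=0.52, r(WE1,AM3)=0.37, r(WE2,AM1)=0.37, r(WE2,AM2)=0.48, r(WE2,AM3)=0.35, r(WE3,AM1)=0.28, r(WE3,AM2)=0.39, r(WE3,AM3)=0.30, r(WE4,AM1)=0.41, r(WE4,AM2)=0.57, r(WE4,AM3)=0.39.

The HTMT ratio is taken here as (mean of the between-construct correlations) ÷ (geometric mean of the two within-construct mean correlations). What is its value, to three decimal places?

Mean heterotrait r = 4.76/12 = 0.3967.
Mean within-WE = 4.08/6 = 0.6800; mean within-AM = 1.32/3 = 0.4400.
Geometric mean = √(0.6800 × 0.4400) = 0.5470.
HTMT = 0.3967 / 0.5470 = 0.725.

0.725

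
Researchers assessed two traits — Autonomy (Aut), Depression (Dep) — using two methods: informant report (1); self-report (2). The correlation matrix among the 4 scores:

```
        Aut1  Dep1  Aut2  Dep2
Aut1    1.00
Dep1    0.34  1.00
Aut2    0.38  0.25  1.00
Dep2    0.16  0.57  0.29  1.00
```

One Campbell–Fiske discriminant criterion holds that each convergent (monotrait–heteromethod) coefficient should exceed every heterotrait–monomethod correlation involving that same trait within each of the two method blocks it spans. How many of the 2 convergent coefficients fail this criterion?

Each convergent coefficient versus the relevant comparison correlations:
Aut (methods 1·2): 0.38 vs {0.34, 0.29} → pass.
Dep (methods 1·2): 0.57 vs {0.34, 0.29} → pass.
0 of 2 fail.

0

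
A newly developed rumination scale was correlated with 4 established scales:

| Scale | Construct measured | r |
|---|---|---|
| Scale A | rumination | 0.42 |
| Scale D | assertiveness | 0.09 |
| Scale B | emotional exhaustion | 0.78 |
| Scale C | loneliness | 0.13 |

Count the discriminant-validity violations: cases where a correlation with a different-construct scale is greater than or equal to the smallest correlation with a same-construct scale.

1

Convergent (same construct = rumination): Scale A.
Smallest convergent = 0.42. Discriminant values: 0.09, 0.78, 0.13; count ≥ 0.42 → 1.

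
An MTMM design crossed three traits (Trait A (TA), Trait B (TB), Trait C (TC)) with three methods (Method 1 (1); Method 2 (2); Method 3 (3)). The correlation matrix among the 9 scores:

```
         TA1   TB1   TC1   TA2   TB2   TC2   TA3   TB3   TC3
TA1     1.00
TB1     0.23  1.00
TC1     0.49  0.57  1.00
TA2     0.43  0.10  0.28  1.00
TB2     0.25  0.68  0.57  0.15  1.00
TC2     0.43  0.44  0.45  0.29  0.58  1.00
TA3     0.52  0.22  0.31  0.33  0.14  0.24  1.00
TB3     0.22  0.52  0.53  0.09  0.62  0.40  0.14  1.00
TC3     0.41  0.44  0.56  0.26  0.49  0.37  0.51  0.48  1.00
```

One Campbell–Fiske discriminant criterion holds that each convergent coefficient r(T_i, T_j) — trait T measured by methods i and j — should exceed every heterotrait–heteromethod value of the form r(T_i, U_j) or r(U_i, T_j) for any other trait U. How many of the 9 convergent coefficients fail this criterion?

Each convergent coefficient versus the relevant comparison correlations:
TA (methods 1·2): 0.43 vs {0.25, 0.10, 0.43, 0.28} → fail.
TA (methods 1·3): 0.52 vs {0.22, 0.22, 0.41, 0.31} → pass.
TA (methods 2·3): 0.33 vs {0.09, 0.14, 0.26, 0.24} → pass.
TB (methods 1·2): 0.68 vs {0.10, 0.25, 0.44, 0.57} → pass.
TB (methods 1·3): 0.52 vs {0.22, 0.22, 0.44, 0.53} → fail.
TB (methods 2·3): 0.62 vs {0.14, 0.09, 0.49, 0.40} → pass.
TC (methods 1·2): 0.45 vs {0.28, 0.43, 0.57, 0.44} → fail.
TC (methods 1·3): 0.56 vs {0.31, 0.41, 0.53, 0.44} → pass.
TC (methods 2·3): 0.37 vs {0.24, 0.26, 0.40, 0.49} → fail.
4 of 9 fail.

4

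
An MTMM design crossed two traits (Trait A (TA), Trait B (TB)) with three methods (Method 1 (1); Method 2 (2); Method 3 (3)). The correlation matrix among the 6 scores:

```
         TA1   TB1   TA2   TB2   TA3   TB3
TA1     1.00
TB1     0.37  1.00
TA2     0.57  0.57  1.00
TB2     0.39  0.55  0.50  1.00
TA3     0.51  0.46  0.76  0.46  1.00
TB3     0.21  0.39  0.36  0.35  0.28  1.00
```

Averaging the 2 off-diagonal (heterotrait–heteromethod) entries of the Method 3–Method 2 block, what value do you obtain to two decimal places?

HTHM values (method 3 × method 2): 0.46, 0.36; mean = 0.82/2 = 0.41.

0.41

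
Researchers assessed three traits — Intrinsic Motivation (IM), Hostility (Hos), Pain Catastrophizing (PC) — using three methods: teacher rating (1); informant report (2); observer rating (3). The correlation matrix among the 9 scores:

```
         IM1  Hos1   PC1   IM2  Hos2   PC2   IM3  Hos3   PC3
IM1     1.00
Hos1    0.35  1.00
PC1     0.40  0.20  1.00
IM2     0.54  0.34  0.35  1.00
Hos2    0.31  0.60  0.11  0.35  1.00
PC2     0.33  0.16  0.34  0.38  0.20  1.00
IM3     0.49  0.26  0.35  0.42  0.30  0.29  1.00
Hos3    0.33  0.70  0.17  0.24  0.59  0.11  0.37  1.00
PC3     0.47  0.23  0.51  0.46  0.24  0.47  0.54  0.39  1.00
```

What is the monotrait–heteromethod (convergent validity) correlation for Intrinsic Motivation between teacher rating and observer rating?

Same trait (IM), different methods: r(IM1, IM3) = 0.49.

0.49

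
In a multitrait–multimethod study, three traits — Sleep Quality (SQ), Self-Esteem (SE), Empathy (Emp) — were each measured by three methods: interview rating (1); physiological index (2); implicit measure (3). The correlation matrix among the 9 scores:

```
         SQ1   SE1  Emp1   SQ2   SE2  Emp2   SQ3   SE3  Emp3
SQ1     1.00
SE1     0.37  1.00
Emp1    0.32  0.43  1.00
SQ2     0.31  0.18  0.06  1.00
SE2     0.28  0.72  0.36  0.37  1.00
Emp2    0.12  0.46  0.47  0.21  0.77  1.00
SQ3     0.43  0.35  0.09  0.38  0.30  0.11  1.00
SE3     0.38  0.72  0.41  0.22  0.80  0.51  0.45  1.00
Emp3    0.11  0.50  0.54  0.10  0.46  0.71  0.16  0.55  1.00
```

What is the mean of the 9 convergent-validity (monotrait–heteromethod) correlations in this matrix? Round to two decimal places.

Convergent values: 0.31, 0.43, 0.38, 0.72, 0.72, 0.80, 0.47, 0.54, 0.71; mean = 5.08/9 = 0.56.

0.56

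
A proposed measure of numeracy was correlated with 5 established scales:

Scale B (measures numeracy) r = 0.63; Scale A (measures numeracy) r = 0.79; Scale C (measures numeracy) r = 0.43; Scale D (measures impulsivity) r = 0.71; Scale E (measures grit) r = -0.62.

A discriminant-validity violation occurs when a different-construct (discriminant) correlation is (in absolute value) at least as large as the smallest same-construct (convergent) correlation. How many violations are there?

2

Convergent (same construct = numeracy): Scale B, Scale A, Scale C.
Smallest convergent = 0.43. Discriminant |r|: 0.71, 0.62; count ≥ 0.43 → 2.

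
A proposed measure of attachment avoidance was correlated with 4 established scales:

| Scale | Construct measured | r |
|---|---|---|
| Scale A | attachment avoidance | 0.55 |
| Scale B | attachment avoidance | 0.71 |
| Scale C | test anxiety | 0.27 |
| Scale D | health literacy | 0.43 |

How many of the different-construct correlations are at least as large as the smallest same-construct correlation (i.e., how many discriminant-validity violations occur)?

Convergent (same construct = attachment avoidance): Scale A, Scale B.
Smallest convergent = 0.55. Discriminant values: 0.27, 0.43; count ≥ 0.55 → 0.

0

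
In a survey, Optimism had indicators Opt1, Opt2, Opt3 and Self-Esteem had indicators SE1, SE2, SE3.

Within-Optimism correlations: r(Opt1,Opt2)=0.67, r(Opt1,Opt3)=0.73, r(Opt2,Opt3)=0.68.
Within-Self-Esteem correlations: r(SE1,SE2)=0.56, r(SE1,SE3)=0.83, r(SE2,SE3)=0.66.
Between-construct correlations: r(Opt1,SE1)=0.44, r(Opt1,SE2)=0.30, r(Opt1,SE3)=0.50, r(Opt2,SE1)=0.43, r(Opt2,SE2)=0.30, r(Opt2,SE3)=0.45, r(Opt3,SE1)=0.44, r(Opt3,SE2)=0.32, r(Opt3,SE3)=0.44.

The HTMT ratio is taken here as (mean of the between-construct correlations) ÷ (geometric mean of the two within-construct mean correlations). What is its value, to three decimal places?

0.584

Between-construct mean = 3.62/9 = 0.4022.
Mean within-Opt = 2.08/3 = 0.6933; mean within-SE = 2.05/3 = 0.6833.
Geometric mean = √(0.6933 × 0.6833) = 0.6883.
HTMT = 0.4022 / 0.6883 = 0.584.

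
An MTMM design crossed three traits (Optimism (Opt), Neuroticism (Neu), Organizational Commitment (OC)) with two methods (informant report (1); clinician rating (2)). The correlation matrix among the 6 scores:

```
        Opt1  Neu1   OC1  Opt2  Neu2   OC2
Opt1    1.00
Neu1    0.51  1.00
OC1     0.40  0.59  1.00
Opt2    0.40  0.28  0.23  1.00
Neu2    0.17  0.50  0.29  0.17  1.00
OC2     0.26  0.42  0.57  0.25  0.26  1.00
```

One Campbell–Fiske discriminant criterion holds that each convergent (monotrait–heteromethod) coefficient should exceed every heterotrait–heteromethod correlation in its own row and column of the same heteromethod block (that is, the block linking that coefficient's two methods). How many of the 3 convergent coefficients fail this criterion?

0

Convergent coefficients and their comparison sets:
Opt (methods 1·2): 0.40 vs {0.17, 0.28, 0.26, 0.23} → pass.
Neu (methods 1·2): 0.50 vs {0.28, 0.17, 0.42, 0.29} → pass.
OC (methods 1·2): 0.57 vs {0.23, 0.26, 0.29, 0.42} → pass.
0 of 3 fail.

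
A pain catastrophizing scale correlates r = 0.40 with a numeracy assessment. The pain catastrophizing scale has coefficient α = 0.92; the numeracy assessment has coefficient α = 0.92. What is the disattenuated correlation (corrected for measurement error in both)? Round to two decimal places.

r_true = r_obs / √(r_xx · r_yy) = 0.40 / √(0.92 × 0.92) = 0.40 / √0.8464 = 0.40 / 0.9200 ≈ 0.43.

0.43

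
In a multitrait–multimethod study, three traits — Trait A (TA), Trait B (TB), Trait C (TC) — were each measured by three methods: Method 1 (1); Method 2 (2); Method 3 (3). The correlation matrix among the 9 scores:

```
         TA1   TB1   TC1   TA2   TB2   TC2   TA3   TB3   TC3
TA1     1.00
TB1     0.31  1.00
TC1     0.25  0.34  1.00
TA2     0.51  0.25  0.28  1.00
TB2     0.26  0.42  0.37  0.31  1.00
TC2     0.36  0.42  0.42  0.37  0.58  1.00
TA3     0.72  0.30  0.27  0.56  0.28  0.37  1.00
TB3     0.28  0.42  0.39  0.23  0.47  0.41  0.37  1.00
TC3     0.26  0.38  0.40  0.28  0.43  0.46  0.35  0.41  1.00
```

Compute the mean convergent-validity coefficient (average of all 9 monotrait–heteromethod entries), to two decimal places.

Convergent values: 0.51, 0.72, 0.56, 0.42, 0.42, 0.47, 0.42, 0.40, 0.46; mean = 4.38/9 = 0.49.

0.49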